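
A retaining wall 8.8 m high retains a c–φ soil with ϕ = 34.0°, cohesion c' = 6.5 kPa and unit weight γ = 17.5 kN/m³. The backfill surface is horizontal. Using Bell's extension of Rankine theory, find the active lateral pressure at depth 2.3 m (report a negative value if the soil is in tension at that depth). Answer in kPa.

4.47 kPa

K_a = (1 − sin φ)/(1 + sin φ) = 0.2827.
σ_a = K_a γ z − 2c√K_a = 0.2827×17.5×2.3 − 2×6.5×0.5317 = 4.467 kPa.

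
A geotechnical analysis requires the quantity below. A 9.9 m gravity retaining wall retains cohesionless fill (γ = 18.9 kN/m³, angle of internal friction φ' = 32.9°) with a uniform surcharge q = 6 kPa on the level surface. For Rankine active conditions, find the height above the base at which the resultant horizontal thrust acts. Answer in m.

3.40 m

K_a = 0.2960.
Triangular part P₁ = ½K_aγH² = 274.2 at H/3 = 3.300 m; rectangular part P₂ = K_a q H = 17.58 at H/2 = 4.950 m.
ȳ = (P₁·3.300 + P₂·4.950)/(P₁+P₂) = 3.399 m.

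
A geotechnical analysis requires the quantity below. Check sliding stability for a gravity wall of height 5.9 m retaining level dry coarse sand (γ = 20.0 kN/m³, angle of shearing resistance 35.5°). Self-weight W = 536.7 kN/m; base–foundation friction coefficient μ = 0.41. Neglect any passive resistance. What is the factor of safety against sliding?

2.38

K_a = tan²(45° − 35.5°/2) = 0.2653.
P_a = ½K_aγH² = 0.5×0.2653×20.0×5.9² = 92.34 kN/m, acting at H/3 = 1.967 m above the base.
FS_sliding = μW / P_a = 0.41×536.7 / 92.34 = 2.383.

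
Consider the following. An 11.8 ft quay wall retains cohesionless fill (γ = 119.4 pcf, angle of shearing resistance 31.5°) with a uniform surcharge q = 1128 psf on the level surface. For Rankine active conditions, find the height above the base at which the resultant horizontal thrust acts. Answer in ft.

5.14 ft

K_a = 0.3136.
Triangular part P₁ = ½K_aγH² = 2607 at H/3 = 3.933 ft; rectangular part P₂ = K_a q H = 4175 at H/2 = 5.900 ft.
ȳ = (P₁·3.933 + P₂·5.900)/(P₁+P₂) = 5.144 ft.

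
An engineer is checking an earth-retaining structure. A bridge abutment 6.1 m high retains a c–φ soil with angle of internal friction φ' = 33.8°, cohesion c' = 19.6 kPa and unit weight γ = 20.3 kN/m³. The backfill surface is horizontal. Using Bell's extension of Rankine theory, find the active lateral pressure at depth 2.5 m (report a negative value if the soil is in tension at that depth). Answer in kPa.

-6.46 kPa

K_a = (1 − sin φ)/(1 + sin φ) = 0.2851.
σ_a = K_a γ z − 2c√K_a = 0.2851×20.3×2.5 − 2×19.6×0.5340 = -6.462 kPa.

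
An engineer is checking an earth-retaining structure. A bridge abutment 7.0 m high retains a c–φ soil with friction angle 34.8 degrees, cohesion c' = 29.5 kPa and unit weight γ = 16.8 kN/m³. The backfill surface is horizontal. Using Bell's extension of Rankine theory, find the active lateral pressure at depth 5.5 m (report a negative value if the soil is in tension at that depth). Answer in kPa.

K_a = (1 − sin φ)/(1 + sin φ) = 0.2733.
σ_a = K_a γ z − 2c√K_a = 0.2733×16.8×5.5 − 2×29.5×0.5228 = -5.591 kPa.

-5.59 kPa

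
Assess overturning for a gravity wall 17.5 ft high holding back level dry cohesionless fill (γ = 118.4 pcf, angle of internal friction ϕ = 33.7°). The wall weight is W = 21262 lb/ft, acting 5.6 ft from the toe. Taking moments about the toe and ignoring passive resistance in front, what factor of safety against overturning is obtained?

3.93

K_a = tan²(45° − 33.7°/2) = 0.2863.
P_a = ½K_aγH² = 0.5×0.2863×118.4×17.5² = 5191 lb/ft, acting at H/3 = 5.833 ft above the base.
Overturning moment M_o = P_a × H/3 = 5191 × 5.833 = 30280.
Resisting moment M_r = W × 5.6 = 21262 × 5.6 = 119100.
FS_overturning = M_r/M_o = 119100/30280 = 3.932.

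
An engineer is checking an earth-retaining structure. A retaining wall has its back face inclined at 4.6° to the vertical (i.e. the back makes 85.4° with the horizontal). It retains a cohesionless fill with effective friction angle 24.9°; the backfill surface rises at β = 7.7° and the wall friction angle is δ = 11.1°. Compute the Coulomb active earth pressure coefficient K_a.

0.453

K_a = sin²(α+φ) / [sin²α · sin(α−δ) · (1 + √{sin(φ+δ)sin(φ−β) / (sin(α−δ)sin(α+β))})²].
With α = 85.4°, φ = 24.9°, δ = 11.1°, β = 7.7°: K_a = 0.4527.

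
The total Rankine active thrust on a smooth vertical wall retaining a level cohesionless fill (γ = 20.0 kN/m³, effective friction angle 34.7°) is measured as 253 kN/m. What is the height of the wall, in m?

K_a = 0.2745. P_a = ½ K_a γ H² ⇒ H = √(2P_a/(K_a γ)).
H = √(2×253/(0.2745×20.0)) = 9.601 m.

9.60 m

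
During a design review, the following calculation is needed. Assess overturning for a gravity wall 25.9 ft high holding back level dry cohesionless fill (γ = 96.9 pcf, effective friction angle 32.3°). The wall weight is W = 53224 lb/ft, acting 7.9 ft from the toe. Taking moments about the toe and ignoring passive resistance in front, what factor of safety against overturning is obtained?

K_a = tan²(45° − 32.3°/2) = 0.3035.
P_a = ½K_aγH² = 0.5×0.3035×96.9×25.9² = 9863 lb/ft, acting at H/3 = 8.633 ft above the base.
Overturning moment M_o = P_a × H/3 = 9863 × 8.633 = 85150.
Resisting moment M_r = W × 7.9 = 53224 × 7.9 = 420500.
FS_overturning = M_r/M_o = 420500/85150 = 4.938.

4.94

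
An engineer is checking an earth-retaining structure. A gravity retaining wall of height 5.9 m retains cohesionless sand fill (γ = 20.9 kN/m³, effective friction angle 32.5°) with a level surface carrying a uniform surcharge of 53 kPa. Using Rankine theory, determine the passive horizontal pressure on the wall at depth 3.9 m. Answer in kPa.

447 kPa

K_p = (1 + sin φ)/(1 − sin φ) = 3.322.
σ_v = γz + q = 20.9 × 3.9 + 53 = 134.5 kPa.
σ_h = K_p σ_v = 3.322 × 134.5 = 446.9 kPa.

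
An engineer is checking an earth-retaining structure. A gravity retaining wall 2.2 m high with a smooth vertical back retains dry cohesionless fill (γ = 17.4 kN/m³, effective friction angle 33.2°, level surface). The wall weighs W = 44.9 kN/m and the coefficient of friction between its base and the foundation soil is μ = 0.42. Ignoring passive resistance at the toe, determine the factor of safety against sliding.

1.53

K_a = tan²(45° − 33.2°/2) = 0.2924.
P_a = ½K_aγH² = 0.5×0.2924×17.4×2.2² = 12.31 kN/m, acting at H/3 = 0.7333 m above the base.
FS_sliding = μW / P_a = 0.42×44.9 / 12.31 = 1.532.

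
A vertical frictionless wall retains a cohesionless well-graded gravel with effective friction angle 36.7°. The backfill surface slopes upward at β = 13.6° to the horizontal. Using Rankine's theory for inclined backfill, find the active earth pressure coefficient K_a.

0.270

K_a = cos β · (cos β − √(cos²β − cos²φ)) / (cos β + √(cos²β − cos²φ)).
cos β = 0.9720, cos φ = 0.8018, √(cos²β − cos²φ) = 0.5494.
K_a = 0.9720 × (0.9720 − 0.5494)/(0.9720 + 0.5494) = 0.2699.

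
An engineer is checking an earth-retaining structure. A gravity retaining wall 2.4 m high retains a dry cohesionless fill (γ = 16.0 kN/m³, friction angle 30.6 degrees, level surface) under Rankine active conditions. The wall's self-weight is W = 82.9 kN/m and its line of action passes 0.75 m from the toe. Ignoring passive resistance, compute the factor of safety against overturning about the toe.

K_a = tan²(45° − 30.6°/2) = 0.3253.
P_a = ½K_aγH² = 0.5×0.3253×16.0×2.4² = 14.99 kN/m, acting at H/3 = 0.8000 m above the base.
Overturning moment M_o = P_a × H/3 = 14.99 × 0.8000 = 11.99.
Resisting moment M_r = W × 0.75 = 82.9 × 0.75 = 62.18.
FS_overturning = M_r/M_o = 62.18/11.99 = 5.184.

5.18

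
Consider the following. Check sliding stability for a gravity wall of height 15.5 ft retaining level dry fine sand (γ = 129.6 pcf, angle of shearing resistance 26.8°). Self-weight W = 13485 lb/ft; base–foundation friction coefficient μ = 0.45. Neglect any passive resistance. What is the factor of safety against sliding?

1.03

K_a = tan²(45° − 26.8°/2) = 0.3785.
P_a = ½K_aγH² = 0.5×0.3785×129.6×15.5² = 5892 lb/ft, acting at H/3 = 5.167 ft above the base.
FS_sliding = μW / P_a = 0.45×13485 / 5892 = 1.030.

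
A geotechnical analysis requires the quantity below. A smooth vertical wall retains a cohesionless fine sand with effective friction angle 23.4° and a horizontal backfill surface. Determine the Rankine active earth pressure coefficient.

K_a = tan²(45° − φ/2) = tan²(33.30°) = 0.4315.

0.431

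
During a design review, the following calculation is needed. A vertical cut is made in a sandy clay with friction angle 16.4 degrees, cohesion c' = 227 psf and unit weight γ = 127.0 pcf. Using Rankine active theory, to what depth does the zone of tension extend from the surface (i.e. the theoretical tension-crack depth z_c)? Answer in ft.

4.78 ft

K_a = tan²(45° − 16.4°/2) = 0.5596; √K_a = 0.7481.
The active pressure is zero where K_a γ z = 2c√K_a, so z_c = 2c/(γ√K_a) = 2×227/(127.0×0.7481) = 4.779 ft.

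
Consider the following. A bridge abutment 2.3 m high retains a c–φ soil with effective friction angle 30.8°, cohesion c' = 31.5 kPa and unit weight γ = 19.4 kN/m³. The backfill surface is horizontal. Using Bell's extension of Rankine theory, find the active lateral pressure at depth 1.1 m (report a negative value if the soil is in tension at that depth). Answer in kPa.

K_a = (1 − sin φ)/(1 + sin φ) = 0.3227.
σ_a = K_a γ z − 2c√K_a = 0.3227×19.4×1.1 − 2×31.5×0.5681 = -28.90 kPa.

-28.9 kPa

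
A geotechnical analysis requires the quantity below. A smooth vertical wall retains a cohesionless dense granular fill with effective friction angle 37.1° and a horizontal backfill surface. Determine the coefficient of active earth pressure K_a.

0.247

K_a = tan²(45° − φ/2) = tan²(26.45°) = 0.2475.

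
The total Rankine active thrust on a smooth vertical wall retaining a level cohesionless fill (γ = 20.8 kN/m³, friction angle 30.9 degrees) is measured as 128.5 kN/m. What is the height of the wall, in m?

K_a = 0.3214. P_a = ½ K_a γ H² ⇒ H = √(2P_a/(K_a γ)).
H = √(2×128.5/(0.3214×20.8)) = 6.200 m.

6.20 m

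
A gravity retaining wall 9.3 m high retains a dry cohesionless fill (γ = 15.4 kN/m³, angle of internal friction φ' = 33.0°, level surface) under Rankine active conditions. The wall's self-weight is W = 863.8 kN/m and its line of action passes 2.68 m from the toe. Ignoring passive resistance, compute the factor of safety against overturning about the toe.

K_a = tan²(45° − 33.0°/2) = 0.2948.
P_a = ½K_aγH² = 0.5×0.2948×15.4×9.3² = 196.3 kN/m, acting at H/3 = 3.100 m above the base.
Overturning moment M_o = P_a × H/3 = 196.3 × 3.100 = 608.6.
Resisting moment M_r = W × 2.68 = 863.8 × 2.68 = 2315.
FS_overturning = M_r/M_o = 2315/608.6 = 3.804.

3.80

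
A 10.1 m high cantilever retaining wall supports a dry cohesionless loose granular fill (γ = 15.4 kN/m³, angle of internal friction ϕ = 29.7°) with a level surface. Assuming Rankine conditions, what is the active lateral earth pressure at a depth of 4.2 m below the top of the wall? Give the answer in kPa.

21.8 kPa

K_a = (1 − sin φ)/(1 + sin φ) = 0.3374.
σ_h = K_a γ z = 0.3374 × 15.4 × 4.2 = 21.82 kPa.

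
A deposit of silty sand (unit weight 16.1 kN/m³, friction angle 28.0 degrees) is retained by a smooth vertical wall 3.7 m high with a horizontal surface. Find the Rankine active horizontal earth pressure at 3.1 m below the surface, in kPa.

18.0 kPa

K_a = (1 − sin φ)/(1 + sin φ) = 0.3610.
σ_h = K_a γ z = 0.3610 × 16.1 × 3.1 = 18.02 kPa.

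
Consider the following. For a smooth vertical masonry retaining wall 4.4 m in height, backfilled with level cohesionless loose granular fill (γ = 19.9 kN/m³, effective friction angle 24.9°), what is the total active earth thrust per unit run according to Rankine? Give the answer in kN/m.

K_a = tan²(45° − φ/2) = 0.4074.
P_a = ½ K_a γ H² = 0.5 × 0.4074 × 19.9 × 4.4² = 78.48 kN/m.

78.5 kN/m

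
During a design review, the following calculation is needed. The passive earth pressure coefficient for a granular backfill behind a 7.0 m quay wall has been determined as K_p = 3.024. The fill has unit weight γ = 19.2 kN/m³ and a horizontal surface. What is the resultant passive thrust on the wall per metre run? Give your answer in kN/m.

1420 kN/m

P = ½ K_p γ H² = 0.5 × 3.024 × 19.2 × 7.0² = 1422 kN/m.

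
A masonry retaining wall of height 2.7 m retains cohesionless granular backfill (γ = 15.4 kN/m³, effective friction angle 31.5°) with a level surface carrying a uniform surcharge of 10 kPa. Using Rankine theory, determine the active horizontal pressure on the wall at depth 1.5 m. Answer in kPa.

10.4 kPa

K_a = (1 − sin φ)/(1 + sin φ) = 0.3136.
σ_v = γz + q = 15.4 × 1.5 + 10 = 33.10 kPa.
σ_h = K_a σ_v = 0.3136 × 33.10 = 10.38 kPa.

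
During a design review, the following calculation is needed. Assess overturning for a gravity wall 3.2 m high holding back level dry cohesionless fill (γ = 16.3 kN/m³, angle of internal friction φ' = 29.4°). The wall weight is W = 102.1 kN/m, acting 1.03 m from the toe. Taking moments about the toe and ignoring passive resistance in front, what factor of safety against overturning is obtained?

3.46

K_a = tan²(45° − 29.4°/2) = 0.3415.
P_a = ½K_aγH² = 0.5×0.3415×16.3×3.2² = 28.50 kN/m, acting at H/3 = 1.067 m above the base.
Overturning moment M_o = P_a × H/3 = 28.50 × 1.067 = 30.40.
Resisting moment M_r = W × 1.03 = 102.1 × 1.03 = 105.2.
FS_overturning = M_r/M_o = 105.2/30.40 = 3.460.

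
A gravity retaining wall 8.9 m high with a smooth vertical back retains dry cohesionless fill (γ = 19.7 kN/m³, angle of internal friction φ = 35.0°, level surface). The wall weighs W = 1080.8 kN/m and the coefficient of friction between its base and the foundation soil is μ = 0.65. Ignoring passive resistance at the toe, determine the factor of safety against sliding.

3.32

K_a = tan²(45° − 35.0°/2) = 0.2710.
P_a = ½K_aγH² = 0.5×0.2710×19.7×8.9² = 211.4 kN/m, acting at H/3 = 2.967 m above the base.
FS_sliding = μW / P_a = 0.65×1080.8 / 211.4 = 3.323.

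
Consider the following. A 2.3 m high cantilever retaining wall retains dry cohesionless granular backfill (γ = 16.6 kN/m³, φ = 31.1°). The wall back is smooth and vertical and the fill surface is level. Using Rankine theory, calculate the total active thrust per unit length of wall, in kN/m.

K_a = tan²(45° − φ/2) = 0.3188.
P_a = ½ K_a γ H² = 0.5 × 0.3188 × 16.6 × 2.3² = 14.00 kN/m.

14.0 kN/m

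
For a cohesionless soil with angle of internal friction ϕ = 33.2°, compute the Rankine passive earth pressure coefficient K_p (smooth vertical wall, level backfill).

K_p = (1 + sin φ)/(1 − sin φ) = tan²(45° + 33.2°/2) = 3.421.

3.42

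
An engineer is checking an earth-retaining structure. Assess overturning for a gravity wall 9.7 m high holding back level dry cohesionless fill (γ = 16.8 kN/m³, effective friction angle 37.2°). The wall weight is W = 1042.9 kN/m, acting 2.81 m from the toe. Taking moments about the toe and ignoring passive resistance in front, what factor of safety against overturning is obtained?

4.65

K_a = tan²(45° − 37.2°/2) = 0.2464.
P_a = ½K_aγH² = 0.5×0.2464×16.8×9.7² = 194.8 kN/m, acting at H/3 = 3.233 m above the base.
Overturning moment M_o = P_a × H/3 = 194.8 × 3.233 = 629.7.
Resisting moment M_r = W × 2.81 = 1042.9 × 2.81 = 2931.
FS_overturning = M_r/M_o = 2931/629.7 = 4.654.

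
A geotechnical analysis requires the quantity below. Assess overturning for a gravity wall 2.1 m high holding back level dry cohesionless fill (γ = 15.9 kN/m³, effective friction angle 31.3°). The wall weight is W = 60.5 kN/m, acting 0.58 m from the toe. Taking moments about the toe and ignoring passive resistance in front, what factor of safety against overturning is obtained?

4.52

K_a = tan²(45° − 31.3°/2) = 0.3162.
P_a = ½K_aγH² = 0.5×0.3162×15.9×2.1² = 11.09 kN/m, acting at H/3 = 0.7000 m above the base.
Overturning moment M_o = P_a × H/3 = 11.09 × 0.7000 = 7.760.
Resisting moment M_r = W × 0.58 = 60.5 × 0.58 = 35.09.
FS_overturning = M_r/M_o = 35.09/7.760 = 4.522.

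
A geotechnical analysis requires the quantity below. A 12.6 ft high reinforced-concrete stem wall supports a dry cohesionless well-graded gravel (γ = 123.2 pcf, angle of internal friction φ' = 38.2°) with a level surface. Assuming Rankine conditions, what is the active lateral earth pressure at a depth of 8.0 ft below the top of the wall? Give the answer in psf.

K_a = (1 − sin φ)/(1 + sin φ) = 0.2358.
σ_h = K_a γ z = 0.2358 × 123.2 × 8.0 = 232.4 psf.

232 psf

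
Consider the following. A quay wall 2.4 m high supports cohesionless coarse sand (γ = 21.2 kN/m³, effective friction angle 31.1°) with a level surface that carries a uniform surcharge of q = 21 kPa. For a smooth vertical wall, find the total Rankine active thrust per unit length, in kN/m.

35.5 kN/m

K_a = tan²(45° − φ/2) = 0.3188.
Soil triangle: ½ K_a γ H² = 0.5×0.3188×21.2×2.4² = 19.46 kN/m.
Surcharge rectangle: K_a q H = 0.3188×21×2.4 = 16.07 kN/m.
Total = 19.46 + 16.07 = 35.53 kN/m.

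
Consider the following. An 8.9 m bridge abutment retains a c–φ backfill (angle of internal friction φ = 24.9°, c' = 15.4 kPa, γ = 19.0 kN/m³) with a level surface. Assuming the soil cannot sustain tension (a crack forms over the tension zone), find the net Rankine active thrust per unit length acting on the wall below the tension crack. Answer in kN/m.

157 kN/m

K_a = 0.4074; √K_a = 0.6383.
Tension-crack depth z_c = 2c/(γ√K_a) = 2×15.4/(19.0×0.6383) = 2.540 m.
σ_a at base = K_a γ H − 2c√K_a = 0.4074×19.0×8.9 − 2×15.4×0.6383 = 49.24 kPa.
P_a = ½ × 49.24 × (H − z_c) = 0.5×49.24×6.360 = 156.6 kN/m.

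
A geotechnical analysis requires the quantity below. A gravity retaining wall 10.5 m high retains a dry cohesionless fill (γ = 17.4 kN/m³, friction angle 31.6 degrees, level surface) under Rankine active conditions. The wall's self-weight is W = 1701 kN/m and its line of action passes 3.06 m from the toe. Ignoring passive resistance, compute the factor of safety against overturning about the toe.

4.96

K_a = tan²(45° − 31.6°/2) = 0.3123.
P_a = ½K_aγH² = 0.5×0.3123×17.4×10.5² = 299.6 kN/m, acting at H/3 = 3.500 m above the base.
Overturning moment M_o = P_a × H/3 = 299.6 × 3.500 = 1049.
Resisting moment M_r = W × 3.06 = 1701 × 3.06 = 5205.
FS_overturning = M_r/M_o = 5205/1049 = 4.964.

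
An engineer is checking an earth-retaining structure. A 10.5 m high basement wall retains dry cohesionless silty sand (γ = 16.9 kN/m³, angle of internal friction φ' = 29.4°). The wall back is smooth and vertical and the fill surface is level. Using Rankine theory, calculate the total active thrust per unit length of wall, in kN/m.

K_a = tan²(45° − φ/2) = 0.3415.
P_a = ½ K_a γ H² = 0.5 × 0.3415 × 16.9 × 10.5² = 318.1 kN/m.

318 kN/m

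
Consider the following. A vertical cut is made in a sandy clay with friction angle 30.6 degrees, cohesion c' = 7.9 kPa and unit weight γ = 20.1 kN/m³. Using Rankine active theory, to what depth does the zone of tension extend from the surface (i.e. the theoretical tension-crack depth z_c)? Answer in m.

K_a = tan²(45° − 30.6°/2) = 0.3253; √K_a = 0.5704.
The active pressure is zero where K_a γ z = 2c√K_a, so z_c = 2c/(γ√K_a) = 2×7.9/(20.1×0.5704) = 1.378 m.

1.38 m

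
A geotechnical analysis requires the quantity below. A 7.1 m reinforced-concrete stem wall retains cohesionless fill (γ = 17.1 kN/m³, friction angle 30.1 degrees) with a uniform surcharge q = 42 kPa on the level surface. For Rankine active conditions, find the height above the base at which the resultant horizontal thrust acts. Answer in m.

K_a = 0.3320.
Triangular part P₁ = ½K_aγH² = 143.1 at H/3 = 2.367 m; rectangular part P₂ = K_a q H = 99.00 at H/2 = 3.550 m.
ȳ = (P₁·2.367 + P₂·3.550)/(P₁+P₂) = 2.851 m.

2.85 m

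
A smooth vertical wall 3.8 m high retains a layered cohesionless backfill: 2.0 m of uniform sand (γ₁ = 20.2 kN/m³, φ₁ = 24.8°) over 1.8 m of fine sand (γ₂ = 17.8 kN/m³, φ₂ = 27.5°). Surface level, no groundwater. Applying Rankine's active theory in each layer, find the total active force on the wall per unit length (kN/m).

K_a1 = tan²(45°−24.8°/2) = 0.4090; K_a2 = tan²(45°−27.5°/2) = 0.3682.
Layer 1: σ at base = K_a1 γ₁ h₁ = 16.52 kPa; P₁ = ½×16.52×2.0 = 16.52.
Layer 2: σ_v at top = γ₁h₁ = 40.40; σ_h top = K_a2×40.40 = 14.88; σ_h base = K_a2×(40.40+17.8×1.8) = 26.67.
P₂ = ½(14.88+26.67)×1.8 = 37.40. Total P_a = 16.52+37.40 = 53.92 kN/m.

53.9 kN/m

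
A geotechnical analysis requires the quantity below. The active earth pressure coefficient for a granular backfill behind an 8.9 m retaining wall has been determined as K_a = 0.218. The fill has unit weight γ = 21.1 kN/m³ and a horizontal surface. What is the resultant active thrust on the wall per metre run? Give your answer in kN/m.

182 kN/m

P = ½ K_a γ H² = 0.5 × 0.218 × 21.1 × 8.9² = 182.2 kN/m.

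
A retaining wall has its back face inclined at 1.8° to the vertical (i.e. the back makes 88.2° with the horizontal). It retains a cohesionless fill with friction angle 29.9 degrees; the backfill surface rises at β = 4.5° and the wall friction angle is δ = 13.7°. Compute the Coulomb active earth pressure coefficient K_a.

0.335

K_a = sin²(α+φ) / [sin²α · sin(α−δ) · (1 + √{sin(φ+δ)sin(φ−β) / (sin(α−δ)sin(α+β))})²].
With α = 88.2°, φ = 29.9°, δ = 13.7°, β = 4.5°: K_a = 0.3346.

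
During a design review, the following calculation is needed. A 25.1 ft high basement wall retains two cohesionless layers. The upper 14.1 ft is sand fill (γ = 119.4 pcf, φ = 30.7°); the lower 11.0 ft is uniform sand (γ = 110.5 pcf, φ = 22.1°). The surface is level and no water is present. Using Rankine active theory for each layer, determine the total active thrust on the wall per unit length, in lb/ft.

K_a1 = tan²(45°−30.7°/2) = 0.3240; K_a2 = tan²(45°−22.1°/2) = 0.4533.
Layer 1: σ at base = K_a1 γ₁ h₁ = 545.5 psf; P₁ = ½×545.5×14.1 = 3846.
Layer 2: σ_v at top = γ₁h₁ = 1684; σ_h top = K_a2×1684 = 763.1; σ_h base = K_a2×(1684+110.5×11.0) = 1314.
P₂ = ½(763.1+1314)×11.0 = 11420. Total P_a = 3846+11420 = 15270 lb/ft.

15300 lb/ft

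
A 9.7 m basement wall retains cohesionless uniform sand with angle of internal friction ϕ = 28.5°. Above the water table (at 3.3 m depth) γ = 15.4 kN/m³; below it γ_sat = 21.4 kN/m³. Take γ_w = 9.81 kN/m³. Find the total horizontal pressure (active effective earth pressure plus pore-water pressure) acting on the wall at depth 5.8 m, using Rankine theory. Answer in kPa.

K_a = (1 − sin φ)/(1 + sin φ) = 0.3540.
γ' = 21.4 − 9.81 = 11.59 kN/m³.
Effective vertical stress at 5.8 m: σ'_v = 15.4×3.3 + 11.59×2.50 = 79.79 kPa.
σ'_h = K_a σ'_v = 0.3540 × 79.79 = 28.24 kPa; u = γ_w × 2.50 = 24.53 kPa.
Total σ_h = 28.24 + 24.53 = 52.77 kPa.

52.8 kPa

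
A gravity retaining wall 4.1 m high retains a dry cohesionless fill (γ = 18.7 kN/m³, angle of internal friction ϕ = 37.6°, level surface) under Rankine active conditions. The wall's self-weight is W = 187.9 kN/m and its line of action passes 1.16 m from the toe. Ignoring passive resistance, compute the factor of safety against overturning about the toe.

4.19

K_a = tan²(45° − 37.6°/2) = 0.2421.
P_a = ½K_aγH² = 0.5×0.2421×18.7×4.1² = 38.06 kN/m, acting at H/3 = 1.367 m above the base.
Overturning moment M_o = P_a × H/3 = 38.06 × 1.367 = 52.01.
Resisting moment M_r = W × 1.16 = 187.9 × 1.16 = 218.0.
FS_overturning = M_r/M_o = 218.0/52.01 = 4.191.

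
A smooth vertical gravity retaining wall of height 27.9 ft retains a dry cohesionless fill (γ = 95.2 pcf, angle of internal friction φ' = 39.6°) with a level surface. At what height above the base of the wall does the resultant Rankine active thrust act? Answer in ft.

K_a = 0.2214.
The pressure distribution is triangular, so the resultant acts at H/3 above the base = 27.9/3 = 9.300 ft.

9.30 ft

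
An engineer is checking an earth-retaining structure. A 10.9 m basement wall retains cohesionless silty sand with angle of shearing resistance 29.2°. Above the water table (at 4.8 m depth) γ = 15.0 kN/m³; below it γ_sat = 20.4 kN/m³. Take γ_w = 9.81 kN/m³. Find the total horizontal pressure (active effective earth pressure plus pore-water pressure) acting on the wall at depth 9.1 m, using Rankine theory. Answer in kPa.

82.6 kPa

K_a = (1 − sin φ)/(1 + sin φ) = 0.3442.
γ' = 20.4 − 9.81 = 10.59 kN/m³.
Effective vertical stress at 9.1 m: σ'_v = 15.0×4.8 + 10.59×4.30 = 117.5 kPa.
σ'_h = K_a σ'_v = 0.3442 × 117.5 = 40.46 kPa; u = γ_w × 4.30 = 42.18 kPa.
Total σ_h = 40.46 + 42.18 = 82.64 kPa.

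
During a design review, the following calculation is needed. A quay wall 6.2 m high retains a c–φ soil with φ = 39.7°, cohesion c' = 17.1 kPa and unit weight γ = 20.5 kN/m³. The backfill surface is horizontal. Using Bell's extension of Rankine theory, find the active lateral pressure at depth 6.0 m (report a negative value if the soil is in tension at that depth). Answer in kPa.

11.1 kPa

K_a = (1 − sin φ)/(1 + sin φ) = 0.2204.
σ_a = K_a γ z − 2c√K_a = 0.2204×20.5×6.0 − 2×17.1×0.4695 = 11.06 kPa.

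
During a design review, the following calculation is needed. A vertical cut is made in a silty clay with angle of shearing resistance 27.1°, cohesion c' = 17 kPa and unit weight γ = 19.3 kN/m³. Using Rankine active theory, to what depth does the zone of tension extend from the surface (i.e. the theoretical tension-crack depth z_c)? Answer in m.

K_a = tan²(45° − 27.1°/2) = 0.3741; √K_a = 0.6116.
The active pressure is zero where K_a γ z = 2c√K_a, so z_c = 2c/(γ√K_a) = 2×17/(19.3×0.6116) = 2.880 m.

2.88 m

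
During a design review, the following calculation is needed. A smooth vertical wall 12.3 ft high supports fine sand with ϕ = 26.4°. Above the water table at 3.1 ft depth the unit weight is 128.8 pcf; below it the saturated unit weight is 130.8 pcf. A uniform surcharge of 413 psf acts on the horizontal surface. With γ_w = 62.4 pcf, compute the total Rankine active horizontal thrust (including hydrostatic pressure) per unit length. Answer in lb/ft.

K_a = tan²(45° − φ/2) = 0.3844.
γ' = 130.8 − 62.4 = 68.40 pcf. h₂ = H − d_w = 9.2 ft.
σ'_h: at surface K_a·q = 158.8; at WT K_a(q+γd_w) = 312.3; at base K_a(q+γd_w+γ'h₂) = 554.2 psf.
P₁ = ½(158.8+312.3)×3.1 = 730.1; P₂ = ½(312.3+554.2)×9.2 = 3986; P_w = ½γ_w h₂² = 2641.
Total = 730.1+3986+2641 = 7357 lb/ft.

7360 lb/ft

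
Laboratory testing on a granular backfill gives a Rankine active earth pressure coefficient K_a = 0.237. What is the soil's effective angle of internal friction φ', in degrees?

38.1°

K_a = tan²(45° − φ/2) ⇒ 45° − φ/2 = arctan(√0.237) = 25.96°.
φ = 2(45° − 25.96°) = 38.08°.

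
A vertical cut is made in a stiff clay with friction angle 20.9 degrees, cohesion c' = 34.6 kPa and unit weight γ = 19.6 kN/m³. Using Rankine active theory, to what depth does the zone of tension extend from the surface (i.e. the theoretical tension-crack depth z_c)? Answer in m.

5.13 m

K_a = tan²(45° − 20.9°/2) = 0.4741; √K_a = 0.6886.
The active pressure is zero where K_a γ z = 2c√K_a, so z_c = 2c/(γ√K_a) = 2×34.6/(19.6×0.6886) = 5.127 m.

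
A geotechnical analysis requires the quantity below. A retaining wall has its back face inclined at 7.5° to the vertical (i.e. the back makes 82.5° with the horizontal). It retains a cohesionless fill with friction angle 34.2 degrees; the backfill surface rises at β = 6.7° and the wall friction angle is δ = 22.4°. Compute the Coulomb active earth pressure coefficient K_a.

0.337

K_a = sin²(α+φ) / [sin²α · sin(α−δ) · (1 + √{sin(φ+δ)sin(φ−β) / (sin(α−δ)sin(α+β))})²].
With α = 82.5°, φ = 34.2°, δ = 22.4°, β = 6.7°: K_a = 0.3371.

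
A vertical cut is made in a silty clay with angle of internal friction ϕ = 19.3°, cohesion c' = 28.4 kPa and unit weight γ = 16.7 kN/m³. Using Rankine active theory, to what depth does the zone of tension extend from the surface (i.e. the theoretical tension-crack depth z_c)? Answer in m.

K_a = tan²(45° − 19.3°/2) = 0.5032; √K_a = 0.7094.
The active pressure is zero where K_a γ z = 2c√K_a, so z_c = 2c/(γ√K_a) = 2×28.4/(16.7×0.7094) = 4.795 m.

4.79 m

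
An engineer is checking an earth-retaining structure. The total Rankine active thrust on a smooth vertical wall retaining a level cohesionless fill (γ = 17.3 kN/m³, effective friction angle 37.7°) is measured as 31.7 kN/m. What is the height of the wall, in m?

3.90 m

K_a = 0.2411. P_a = ½ K_a γ H² ⇒ H = √(2P_a/(K_a γ)).
H = √(2×31.7/(0.2411×17.3)) = 3.899 m.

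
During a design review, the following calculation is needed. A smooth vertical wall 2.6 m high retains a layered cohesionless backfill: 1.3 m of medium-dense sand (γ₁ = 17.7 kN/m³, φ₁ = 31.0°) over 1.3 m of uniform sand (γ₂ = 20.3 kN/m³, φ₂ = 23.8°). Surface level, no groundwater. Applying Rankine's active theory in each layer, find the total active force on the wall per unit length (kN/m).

24.8 kN/m

K_a1 = tan²(45°−31.0°/2) = 0.3201; K_a2 = tan²(45°−23.8°/2) = 0.4250.
Layer 1: σ at base = K_a1 γ₁ h₁ = 7.365 kPa; P₁ = ½×7.365×1.3 = 4.788.
Layer 2: σ_v at top = γ₁h₁ = 23.01; σ_h top = K_a2×23.01 = 9.778; σ_h base = K_a2×(23.01+20.3×1.3) = 20.99.
P₂ = ½(9.778+20.99)×1.3 = 20.00. Total P_a = 4.788+20.00 = 24.79 kN/m.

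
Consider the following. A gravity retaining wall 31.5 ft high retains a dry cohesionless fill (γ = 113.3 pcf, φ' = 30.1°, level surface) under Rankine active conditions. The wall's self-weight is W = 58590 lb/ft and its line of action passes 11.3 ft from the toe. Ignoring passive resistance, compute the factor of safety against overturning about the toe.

K_a = tan²(45° − 30.1°/2) = 0.3320.
P_a = ½K_aγH² = 0.5×0.3320×113.3×31.5² = 18660 lb/ft, acting at H/3 = 10.50 ft above the base.
Overturning moment M_o = P_a × H/3 = 18660 × 10.50 = 195900.
Resisting moment M_r = W × 11.3 = 58590 × 11.3 = 662100.
FS_overturning = M_r/M_o = 662100/195900 = 3.379.

3.38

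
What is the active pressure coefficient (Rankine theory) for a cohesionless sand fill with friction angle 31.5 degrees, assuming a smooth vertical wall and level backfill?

0.314

K_a = (1 − sin φ)/(1 + sin φ) = (1 − sin 31.5°)/(1 + sin 31.5°) = 0.3136.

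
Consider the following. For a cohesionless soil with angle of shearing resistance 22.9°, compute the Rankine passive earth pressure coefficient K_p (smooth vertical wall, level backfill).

K_p = (1 + sin φ)/(1 − sin φ) = tan²(45° + 22.9°/2) = 2.274.

2.27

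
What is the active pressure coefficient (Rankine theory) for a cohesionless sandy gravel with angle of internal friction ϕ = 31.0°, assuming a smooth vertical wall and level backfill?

0.320

K_a = (1 − sin φ)/(1 + sin φ) = (1 − sin 31.0°)/(1 + sin 31.0°) = 0.3201.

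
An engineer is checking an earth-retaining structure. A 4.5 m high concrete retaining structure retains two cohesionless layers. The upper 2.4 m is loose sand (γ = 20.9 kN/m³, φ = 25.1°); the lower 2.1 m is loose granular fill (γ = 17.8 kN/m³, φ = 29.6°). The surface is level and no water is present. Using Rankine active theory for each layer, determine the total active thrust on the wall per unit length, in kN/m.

73.3 kN/m

K_a1 = tan²(45°−25.1°/2) = 0.4043; K_a2 = tan²(45°−29.6°/2) = 0.3387.
Layer 1: σ at base = K_a1 γ₁ h₁ = 20.28 kPa; P₁ = ½×20.28×2.4 = 24.34.
Layer 2: σ_v at top = γ₁h₁ = 50.16; σ_h top = K_a2×50.16 = 16.99; σ_h base = K_a2×(50.16+17.8×2.1) = 29.65.
P₂ = ½(16.99+29.65)×2.1 = 48.98. Total P_a = 24.34+48.98 = 73.31 kN/m.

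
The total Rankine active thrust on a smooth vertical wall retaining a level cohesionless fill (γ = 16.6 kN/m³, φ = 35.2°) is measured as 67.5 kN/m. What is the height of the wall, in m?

K_a = 0.2687. P_a = ½ K_a γ H² ⇒ H = √(2P_a/(K_a γ)).
H = √(2×67.5/(0.2687×16.6)) = 5.502 m.

5.50 m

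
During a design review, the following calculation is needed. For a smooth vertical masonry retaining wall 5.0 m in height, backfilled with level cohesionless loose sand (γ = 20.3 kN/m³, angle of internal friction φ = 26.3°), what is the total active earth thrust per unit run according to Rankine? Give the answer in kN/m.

K_a = tan²(45° − φ/2) = 0.3859.
P_a = ½ K_a γ H² = 0.5 × 0.3859 × 20.3 × 5.0² = 97.93 kN/m.

97.9 kN/m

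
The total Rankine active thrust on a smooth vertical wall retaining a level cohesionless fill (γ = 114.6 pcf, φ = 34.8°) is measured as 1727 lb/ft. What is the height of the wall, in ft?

10.5 ft

K_a = 0.2733. P_a = ½ K_a γ H² ⇒ H = √(2P_a/(K_a γ)).
H = √(2×1727/(0.2733×114.6)) = 10.50 ft.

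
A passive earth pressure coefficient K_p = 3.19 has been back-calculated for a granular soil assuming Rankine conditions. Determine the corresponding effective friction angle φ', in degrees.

31.5°

K_p = (1+sin φ)/(1−sin φ) ⇒ sin φ = (K_p − 1)/(K_p + 1) = 0.5227.
φ = arcsin(0.5227) = 31.51°.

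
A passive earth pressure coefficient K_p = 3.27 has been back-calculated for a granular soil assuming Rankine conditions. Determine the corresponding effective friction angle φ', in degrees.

K_p = (1+sin φ)/(1−sin φ) ⇒ sin φ = (K_p − 1)/(K_p + 1) = 0.5316.
φ = arcsin(0.5316) = 32.11°.

32.1°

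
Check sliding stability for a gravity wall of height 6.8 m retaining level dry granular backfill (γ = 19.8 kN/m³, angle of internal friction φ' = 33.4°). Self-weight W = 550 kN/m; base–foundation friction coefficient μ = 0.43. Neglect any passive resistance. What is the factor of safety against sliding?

K_a = tan²(45° − 33.4°/2) = 0.2899.
P_a = ½K_aγH² = 0.5×0.2899×19.8×6.8² = 132.7 kN/m, acting at H/3 = 2.267 m above the base.
FS_sliding = μW / P_a = 0.43×550 / 132.7 = 1.782.

1.78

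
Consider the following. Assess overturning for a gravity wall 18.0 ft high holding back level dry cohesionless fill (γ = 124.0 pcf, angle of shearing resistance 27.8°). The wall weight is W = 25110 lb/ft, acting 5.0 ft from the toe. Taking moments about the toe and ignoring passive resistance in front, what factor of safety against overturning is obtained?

2.86

K_a = tan²(45° − 27.8°/2) = 0.3639.
P_a = ½K_aγH² = 0.5×0.3639×124.0×18.0² = 7310 lb/ft, acting at H/3 = 6.000 ft above the base.
Overturning moment M_o = P_a × H/3 = 7310 × 6.000 = 43860.
Resisting moment M_r = W × 5.0 = 25110 × 5.0 = 125600.
FS_overturning = M_r/M_o = 125600/43860 = 2.863.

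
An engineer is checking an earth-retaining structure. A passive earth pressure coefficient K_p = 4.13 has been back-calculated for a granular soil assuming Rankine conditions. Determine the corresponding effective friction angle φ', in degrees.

37.6°

K_p = (1+sin φ)/(1−sin φ) ⇒ sin φ = (K_p − 1)/(K_p + 1) = 0.6101.
φ = arcsin(0.6101) = 37.60°.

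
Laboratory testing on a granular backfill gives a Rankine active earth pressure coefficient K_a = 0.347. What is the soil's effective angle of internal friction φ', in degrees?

29.0°

K_a = tan²(45° − φ/2) ⇒ 45° − φ/2 = arctan(√0.347) = 30.50°.
φ = 2(45° − 30.50°) = 29.00°.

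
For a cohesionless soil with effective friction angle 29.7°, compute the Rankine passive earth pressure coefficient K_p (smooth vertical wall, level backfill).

K_p = (1 + sin φ)/(1 − sin φ) = tan²(45° + 29.7°/2) = 2.964.

2.96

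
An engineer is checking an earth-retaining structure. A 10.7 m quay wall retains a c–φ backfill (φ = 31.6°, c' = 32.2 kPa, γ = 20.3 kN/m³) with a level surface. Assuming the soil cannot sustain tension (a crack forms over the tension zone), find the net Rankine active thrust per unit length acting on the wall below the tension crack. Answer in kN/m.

80.0 kN/m

K_a = 0.3123; √K_a = 0.5589.
Tension-crack depth z_c = 2c/(γ√K_a) = 2×32.2/(20.3×0.5589) = 5.676 m.
σ_a at base = K_a γ H − 2c√K_a = 0.3123×20.3×10.7 − 2×32.2×0.5589 = 31.85 kPa.
P_a = ½ × 31.85 × (H − z_c) = 0.5×31.85×5.024 = 80.01 kN/m.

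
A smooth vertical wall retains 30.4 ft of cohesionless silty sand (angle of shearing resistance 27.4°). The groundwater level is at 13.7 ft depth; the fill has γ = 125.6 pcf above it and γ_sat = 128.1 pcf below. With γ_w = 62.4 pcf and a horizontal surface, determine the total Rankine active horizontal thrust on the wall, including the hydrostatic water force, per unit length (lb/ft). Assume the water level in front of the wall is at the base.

27100 lb/ft

K_a = tan²(45° − φ/2) = 0.3697.
γ' = 128.1 − 62.4 = 65.70 pcf. Depth below WT = 16.7 ft.
σ'_h at WT = K_a γ d_w = 636.1 psf; at base = 636.1 + K_a γ' × 16.7 = 1042 psf.
P₁ (0–13.7 ft) = ½×636.1×13.7 = 4357. P₂ (13.7–30.4 ft) = ½(636.1+1042)×16.7 = 14010.
P_w = ½ γ_w h₂² = 0.5×62.4×16.7² = 8701. Total = 4357+14010+8701 = 27070 lb/ft.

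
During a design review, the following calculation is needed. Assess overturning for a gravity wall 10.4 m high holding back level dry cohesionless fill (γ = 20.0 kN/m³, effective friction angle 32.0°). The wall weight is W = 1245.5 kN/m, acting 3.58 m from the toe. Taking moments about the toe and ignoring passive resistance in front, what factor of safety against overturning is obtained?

3.87

K_a = tan²(45° − 32.0°/2) = 0.3073.
P_a = ½K_aγH² = 0.5×0.3073×20.0×10.4² = 332.3 kN/m, acting at H/3 = 3.467 m above the base.
Overturning moment M_o = P_a × H/3 = 332.3 × 3.467 = 1152.
Resisting moment M_r = W × 3.58 = 1245.5 × 3.58 = 4459.
FS_overturning = M_r/M_o = 4459/1152 = 3.870.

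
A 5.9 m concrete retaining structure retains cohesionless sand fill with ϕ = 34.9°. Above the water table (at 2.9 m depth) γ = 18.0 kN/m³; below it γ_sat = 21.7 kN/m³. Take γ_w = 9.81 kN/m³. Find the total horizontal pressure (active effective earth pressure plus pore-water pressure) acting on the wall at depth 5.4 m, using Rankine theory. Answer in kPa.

46.8 kPa

K_a = (1 − sin φ)/(1 + sin φ) = 0.2721.
γ' = 21.7 − 9.81 = 11.89 kN/m³.
Effective vertical stress at 5.4 m: σ'_v = 18.0×2.9 + 11.89×2.50 = 81.92 kPa.
σ'_h = K_a σ'_v = 0.2721 × 81.92 = 22.30 kPa; u = γ_w × 2.50 = 24.53 kPa.
Total σ_h = 22.30 + 24.53 = 46.82 kPa.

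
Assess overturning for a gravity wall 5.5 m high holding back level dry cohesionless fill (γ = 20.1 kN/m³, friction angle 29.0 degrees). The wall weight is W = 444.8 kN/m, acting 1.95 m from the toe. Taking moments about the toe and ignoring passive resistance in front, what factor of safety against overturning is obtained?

K_a = tan²(45° − 29.0°/2) = 0.3470.
P_a = ½K_aγH² = 0.5×0.3470×20.1×5.5² = 105.5 kN/m, acting at H/3 = 1.833 m above the base.
Overturning moment M_o = P_a × H/3 = 105.5 × 1.833 = 193.4.
Resisting moment M_r = W × 1.95 = 444.8 × 1.95 = 867.4.
FS_overturning = M_r/M_o = 867.4/193.4 = 4.485.

4.49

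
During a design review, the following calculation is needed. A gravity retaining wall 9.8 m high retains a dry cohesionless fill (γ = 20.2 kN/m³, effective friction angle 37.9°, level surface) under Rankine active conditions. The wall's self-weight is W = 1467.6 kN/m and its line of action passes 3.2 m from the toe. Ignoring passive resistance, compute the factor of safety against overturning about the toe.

6.20

K_a = tan²(45° − 37.9°/2) = 0.2389.
P_a = ½K_aγH² = 0.5×0.2389×20.2×9.8² = 231.8 kN/m, acting at H/3 = 3.267 m above the base.
Overturning moment M_o = P_a × H/3 = 231.8 × 3.267 = 757.1.
Resisting moment M_r = W × 3.2 = 1467.6 × 3.2 = 4696.
FS_overturning = M_r/M_o = 4696/757.1 = 6.203.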